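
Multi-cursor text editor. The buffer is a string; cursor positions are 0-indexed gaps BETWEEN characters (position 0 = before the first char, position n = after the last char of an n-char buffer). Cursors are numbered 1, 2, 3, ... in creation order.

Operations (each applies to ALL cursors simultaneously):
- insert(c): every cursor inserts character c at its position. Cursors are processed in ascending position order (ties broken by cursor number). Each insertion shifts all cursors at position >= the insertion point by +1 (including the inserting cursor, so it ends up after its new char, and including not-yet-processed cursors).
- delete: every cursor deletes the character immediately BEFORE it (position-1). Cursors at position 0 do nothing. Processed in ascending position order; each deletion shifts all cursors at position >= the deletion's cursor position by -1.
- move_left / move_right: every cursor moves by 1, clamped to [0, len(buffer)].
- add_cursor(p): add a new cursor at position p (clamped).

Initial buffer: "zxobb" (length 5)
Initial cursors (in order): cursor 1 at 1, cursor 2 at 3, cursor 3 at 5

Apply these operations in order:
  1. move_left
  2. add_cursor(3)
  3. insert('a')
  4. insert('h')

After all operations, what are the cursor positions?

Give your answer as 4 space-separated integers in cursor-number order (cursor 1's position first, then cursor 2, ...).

After op 1 (move_left): buffer="zxobb" (len 5), cursors c1@0 c2@2 c3@4, authorship .....
After op 2 (add_cursor(3)): buffer="zxobb" (len 5), cursors c1@0 c2@2 c4@3 c3@4, authorship .....
After op 3 (insert('a')): buffer="azxaoabab" (len 9), cursors c1@1 c2@4 c4@6 c3@8, authorship 1..2.4.3.
After op 4 (insert('h')): buffer="ahzxahoahbahb" (len 13), cursors c1@2 c2@6 c4@9 c3@12, authorship 11..22.44.33.

Answer: 2 6 12 9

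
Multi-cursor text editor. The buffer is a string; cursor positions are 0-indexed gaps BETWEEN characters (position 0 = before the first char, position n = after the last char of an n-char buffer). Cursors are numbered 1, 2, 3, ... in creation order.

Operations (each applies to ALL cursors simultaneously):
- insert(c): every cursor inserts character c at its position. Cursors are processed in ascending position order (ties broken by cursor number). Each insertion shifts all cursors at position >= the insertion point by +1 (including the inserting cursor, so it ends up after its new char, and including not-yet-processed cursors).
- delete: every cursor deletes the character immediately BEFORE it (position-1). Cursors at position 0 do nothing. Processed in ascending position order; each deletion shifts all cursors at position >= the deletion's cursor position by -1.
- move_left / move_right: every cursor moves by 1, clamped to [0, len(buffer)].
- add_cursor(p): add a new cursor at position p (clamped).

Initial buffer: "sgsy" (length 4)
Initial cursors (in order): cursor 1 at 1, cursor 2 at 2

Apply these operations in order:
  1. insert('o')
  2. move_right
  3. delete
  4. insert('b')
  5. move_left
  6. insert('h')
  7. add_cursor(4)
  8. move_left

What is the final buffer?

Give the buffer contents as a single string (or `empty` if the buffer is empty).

After op 1 (insert('o')): buffer="sogosy" (len 6), cursors c1@2 c2@4, authorship .1.2..
After op 2 (move_right): buffer="sogosy" (len 6), cursors c1@3 c2@5, authorship .1.2..
After op 3 (delete): buffer="sooy" (len 4), cursors c1@2 c2@3, authorship .12.
After op 4 (insert('b')): buffer="soboby" (len 6), cursors c1@3 c2@5, authorship .1122.
After op 5 (move_left): buffer="soboby" (len 6), cursors c1@2 c2@4, authorship .1122.
After op 6 (insert('h')): buffer="sohbohby" (len 8), cursors c1@3 c2@6, authorship .111222.
After op 7 (add_cursor(4)): buffer="sohbohby" (len 8), cursors c1@3 c3@4 c2@6, authorship .111222.
After op 8 (move_left): buffer="sohbohby" (len 8), cursors c1@2 c3@3 c2@5, authorship .111222.

Answer: sohbohby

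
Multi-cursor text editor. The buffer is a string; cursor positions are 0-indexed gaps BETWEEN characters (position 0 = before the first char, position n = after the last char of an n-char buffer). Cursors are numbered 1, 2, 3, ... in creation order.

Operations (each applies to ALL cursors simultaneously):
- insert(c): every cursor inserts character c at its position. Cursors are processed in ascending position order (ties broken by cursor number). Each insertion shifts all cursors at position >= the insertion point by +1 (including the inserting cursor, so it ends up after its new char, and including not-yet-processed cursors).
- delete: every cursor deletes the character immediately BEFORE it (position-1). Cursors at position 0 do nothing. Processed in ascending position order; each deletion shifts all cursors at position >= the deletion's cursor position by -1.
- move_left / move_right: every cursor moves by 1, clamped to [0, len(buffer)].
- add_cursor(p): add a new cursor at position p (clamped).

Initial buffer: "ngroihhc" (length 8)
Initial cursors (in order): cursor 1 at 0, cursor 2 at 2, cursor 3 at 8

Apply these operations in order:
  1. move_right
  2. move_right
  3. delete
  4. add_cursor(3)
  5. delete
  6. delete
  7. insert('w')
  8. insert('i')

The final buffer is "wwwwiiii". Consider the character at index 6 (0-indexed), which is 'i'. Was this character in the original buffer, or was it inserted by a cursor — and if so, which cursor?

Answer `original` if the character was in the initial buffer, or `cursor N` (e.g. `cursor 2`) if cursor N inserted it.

After op 1 (move_right): buffer="ngroihhc" (len 8), cursors c1@1 c2@3 c3@8, authorship ........
After op 2 (move_right): buffer="ngroihhc" (len 8), cursors c1@2 c2@4 c3@8, authorship ........
After op 3 (delete): buffer="nrihh" (len 5), cursors c1@1 c2@2 c3@5, authorship .....
After op 4 (add_cursor(3)): buffer="nrihh" (len 5), cursors c1@1 c2@2 c4@3 c3@5, authorship .....
After op 5 (delete): buffer="h" (len 1), cursors c1@0 c2@0 c4@0 c3@1, authorship .
After op 6 (delete): buffer="" (len 0), cursors c1@0 c2@0 c3@0 c4@0, authorship 
After op 7 (insert('w')): buffer="wwww" (len 4), cursors c1@4 c2@4 c3@4 c4@4, authorship 1234
After op 8 (insert('i')): buffer="wwwwiiii" (len 8), cursors c1@8 c2@8 c3@8 c4@8, authorship 12341234
Authorship (.=original, N=cursor N): 1 2 3 4 1 2 3 4
Index 6: author = 3

Answer: cursor 3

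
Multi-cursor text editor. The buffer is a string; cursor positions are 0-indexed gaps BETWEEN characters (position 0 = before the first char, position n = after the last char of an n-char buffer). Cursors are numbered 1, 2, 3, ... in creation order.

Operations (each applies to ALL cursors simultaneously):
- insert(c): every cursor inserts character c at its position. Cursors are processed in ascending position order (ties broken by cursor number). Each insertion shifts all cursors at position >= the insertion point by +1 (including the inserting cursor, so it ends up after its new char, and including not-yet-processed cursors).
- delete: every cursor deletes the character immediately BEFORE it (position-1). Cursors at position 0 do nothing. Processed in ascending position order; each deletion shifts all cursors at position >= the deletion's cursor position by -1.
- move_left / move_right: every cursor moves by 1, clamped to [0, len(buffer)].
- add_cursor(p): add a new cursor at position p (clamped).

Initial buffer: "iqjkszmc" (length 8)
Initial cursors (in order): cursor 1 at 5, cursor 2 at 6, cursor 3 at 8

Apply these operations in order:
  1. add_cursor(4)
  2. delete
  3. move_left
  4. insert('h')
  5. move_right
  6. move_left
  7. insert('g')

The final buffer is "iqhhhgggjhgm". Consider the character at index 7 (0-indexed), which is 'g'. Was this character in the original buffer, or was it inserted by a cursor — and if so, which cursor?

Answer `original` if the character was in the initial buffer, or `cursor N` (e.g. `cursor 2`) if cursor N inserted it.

After op 1 (add_cursor(4)): buffer="iqjkszmc" (len 8), cursors c4@4 c1@5 c2@6 c3@8, authorship ........
After op 2 (delete): buffer="iqjm" (len 4), cursors c1@3 c2@3 c4@3 c3@4, authorship ....
After op 3 (move_left): buffer="iqjm" (len 4), cursors c1@2 c2@2 c4@2 c3@3, authorship ....
After op 4 (insert('h')): buffer="iqhhhjhm" (len 8), cursors c1@5 c2@5 c4@5 c3@7, authorship ..124.3.
After op 5 (move_right): buffer="iqhhhjhm" (len 8), cursors c1@6 c2@6 c4@6 c3@8, authorship ..124.3.
After op 6 (move_left): buffer="iqhhhjhm" (len 8), cursors c1@5 c2@5 c4@5 c3@7, authorship ..124.3.
After op 7 (insert('g')): buffer="iqhhhgggjhgm" (len 12), cursors c1@8 c2@8 c4@8 c3@11, authorship ..124124.33.
Authorship (.=original, N=cursor N): . . 1 2 4 1 2 4 . 3 3 .
Index 7: author = 4

Answer: cursor 4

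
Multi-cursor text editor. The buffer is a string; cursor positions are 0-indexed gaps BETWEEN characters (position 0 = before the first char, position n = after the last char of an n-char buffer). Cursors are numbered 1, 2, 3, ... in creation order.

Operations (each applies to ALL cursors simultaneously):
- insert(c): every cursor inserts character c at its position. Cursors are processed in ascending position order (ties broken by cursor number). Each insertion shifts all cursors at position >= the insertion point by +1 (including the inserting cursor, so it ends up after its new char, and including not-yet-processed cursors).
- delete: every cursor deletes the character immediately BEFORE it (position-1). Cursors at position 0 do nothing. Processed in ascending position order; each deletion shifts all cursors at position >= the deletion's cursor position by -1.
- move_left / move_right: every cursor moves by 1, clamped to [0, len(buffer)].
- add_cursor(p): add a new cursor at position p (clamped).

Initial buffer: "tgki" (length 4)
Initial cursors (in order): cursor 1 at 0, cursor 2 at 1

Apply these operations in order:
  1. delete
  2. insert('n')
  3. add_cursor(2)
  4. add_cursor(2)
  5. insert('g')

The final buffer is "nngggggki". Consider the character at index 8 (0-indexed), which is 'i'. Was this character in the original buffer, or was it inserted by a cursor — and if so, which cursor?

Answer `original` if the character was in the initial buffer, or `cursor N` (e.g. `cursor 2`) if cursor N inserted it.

After op 1 (delete): buffer="gki" (len 3), cursors c1@0 c2@0, authorship ...
After op 2 (insert('n')): buffer="nngki" (len 5), cursors c1@2 c2@2, authorship 12...
After op 3 (add_cursor(2)): buffer="nngki" (len 5), cursors c1@2 c2@2 c3@2, authorship 12...
After op 4 (add_cursor(2)): buffer="nngki" (len 5), cursors c1@2 c2@2 c3@2 c4@2, authorship 12...
After op 5 (insert('g')): buffer="nngggggki" (len 9), cursors c1@6 c2@6 c3@6 c4@6, authorship 121234...
Authorship (.=original, N=cursor N): 1 2 1 2 3 4 . . .
Index 8: author = original

Answer: original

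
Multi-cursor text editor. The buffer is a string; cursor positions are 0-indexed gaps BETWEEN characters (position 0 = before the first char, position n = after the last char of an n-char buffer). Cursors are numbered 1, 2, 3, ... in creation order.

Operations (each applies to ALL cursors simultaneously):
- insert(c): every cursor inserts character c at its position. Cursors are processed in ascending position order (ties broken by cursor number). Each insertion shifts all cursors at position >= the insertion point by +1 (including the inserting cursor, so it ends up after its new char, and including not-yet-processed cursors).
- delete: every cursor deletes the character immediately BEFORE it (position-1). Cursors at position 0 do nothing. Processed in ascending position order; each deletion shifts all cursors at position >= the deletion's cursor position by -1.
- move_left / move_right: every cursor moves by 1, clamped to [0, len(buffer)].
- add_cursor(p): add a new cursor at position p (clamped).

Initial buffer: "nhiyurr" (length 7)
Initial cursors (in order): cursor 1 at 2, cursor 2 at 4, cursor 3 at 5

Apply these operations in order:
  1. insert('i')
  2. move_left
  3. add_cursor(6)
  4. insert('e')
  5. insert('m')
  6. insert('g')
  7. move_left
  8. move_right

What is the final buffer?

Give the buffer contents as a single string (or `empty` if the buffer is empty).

After op 1 (insert('i')): buffer="nhiiyiuirr" (len 10), cursors c1@3 c2@6 c3@8, authorship ..1..2.3..
After op 2 (move_left): buffer="nhiiyiuirr" (len 10), cursors c1@2 c2@5 c3@7, authorship ..1..2.3..
After op 3 (add_cursor(6)): buffer="nhiiyiuirr" (len 10), cursors c1@2 c2@5 c4@6 c3@7, authorship ..1..2.3..
After op 4 (insert('e')): buffer="nheiiyeieueirr" (len 14), cursors c1@3 c2@7 c4@9 c3@11, authorship ..11..224.33..
After op 5 (insert('m')): buffer="nhemiiyemiemuemirr" (len 18), cursors c1@4 c2@9 c4@12 c3@15, authorship ..111..22244.333..
After op 6 (insert('g')): buffer="nhemgiiyemgiemguemgirr" (len 22), cursors c1@5 c2@11 c4@15 c3@19, authorship ..1111..2222444.3333..
After op 7 (move_left): buffer="nhemgiiyemgiemguemgirr" (len 22), cursors c1@4 c2@10 c4@14 c3@18, authorship ..1111..2222444.3333..
After op 8 (move_right): buffer="nhemgiiyemgiemguemgirr" (len 22), cursors c1@5 c2@11 c4@15 c3@19, authorship ..1111..2222444.3333..

Answer: nhemgiiyemgiemguemgirr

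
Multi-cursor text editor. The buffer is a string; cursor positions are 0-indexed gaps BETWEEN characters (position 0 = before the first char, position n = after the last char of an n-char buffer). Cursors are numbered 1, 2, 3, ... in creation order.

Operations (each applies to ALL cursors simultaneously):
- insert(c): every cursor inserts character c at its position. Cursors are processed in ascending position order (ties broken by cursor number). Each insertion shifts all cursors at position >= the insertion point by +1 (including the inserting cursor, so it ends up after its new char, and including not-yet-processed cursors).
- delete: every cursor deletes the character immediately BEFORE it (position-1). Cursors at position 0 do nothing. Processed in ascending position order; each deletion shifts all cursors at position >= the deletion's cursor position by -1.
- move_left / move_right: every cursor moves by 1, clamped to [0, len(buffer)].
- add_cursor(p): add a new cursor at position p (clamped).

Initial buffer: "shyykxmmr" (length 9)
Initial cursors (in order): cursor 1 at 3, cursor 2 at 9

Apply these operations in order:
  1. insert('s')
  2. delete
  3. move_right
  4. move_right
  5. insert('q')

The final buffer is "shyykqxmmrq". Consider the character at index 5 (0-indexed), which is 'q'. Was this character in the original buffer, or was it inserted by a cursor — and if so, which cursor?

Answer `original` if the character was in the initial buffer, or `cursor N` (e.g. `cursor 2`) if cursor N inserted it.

After op 1 (insert('s')): buffer="shysykxmmrs" (len 11), cursors c1@4 c2@11, authorship ...1......2
After op 2 (delete): buffer="shyykxmmr" (len 9), cursors c1@3 c2@9, authorship .........
After op 3 (move_right): buffer="shyykxmmr" (len 9), cursors c1@4 c2@9, authorship .........
After op 4 (move_right): buffer="shyykxmmr" (len 9), cursors c1@5 c2@9, authorship .........
After op 5 (insert('q')): buffer="shyykqxmmrq" (len 11), cursors c1@6 c2@11, authorship .....1....2
Authorship (.=original, N=cursor N): . . . . . 1 . . . . 2
Index 5: author = 1

Answer: cursor 1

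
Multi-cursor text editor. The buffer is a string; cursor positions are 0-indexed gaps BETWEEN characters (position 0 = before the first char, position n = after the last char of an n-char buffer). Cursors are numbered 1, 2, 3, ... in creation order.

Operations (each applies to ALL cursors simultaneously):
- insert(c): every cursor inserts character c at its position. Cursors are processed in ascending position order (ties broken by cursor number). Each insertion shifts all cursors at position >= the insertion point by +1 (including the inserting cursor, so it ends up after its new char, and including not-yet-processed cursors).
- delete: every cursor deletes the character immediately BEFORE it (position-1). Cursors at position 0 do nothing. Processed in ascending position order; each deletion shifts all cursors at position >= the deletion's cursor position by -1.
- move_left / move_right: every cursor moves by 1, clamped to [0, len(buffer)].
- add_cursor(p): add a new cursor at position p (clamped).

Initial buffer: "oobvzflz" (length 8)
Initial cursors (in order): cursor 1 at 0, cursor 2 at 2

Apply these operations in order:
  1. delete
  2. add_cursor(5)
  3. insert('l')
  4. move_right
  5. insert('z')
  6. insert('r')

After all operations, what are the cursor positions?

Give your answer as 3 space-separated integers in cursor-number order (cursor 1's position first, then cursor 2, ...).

After op 1 (delete): buffer="obvzflz" (len 7), cursors c1@0 c2@1, authorship .......
After op 2 (add_cursor(5)): buffer="obvzflz" (len 7), cursors c1@0 c2@1 c3@5, authorship .......
After op 3 (insert('l')): buffer="lolbvzfllz" (len 10), cursors c1@1 c2@3 c3@8, authorship 1.2....3..
After op 4 (move_right): buffer="lolbvzfllz" (len 10), cursors c1@2 c2@4 c3@9, authorship 1.2....3..
After op 5 (insert('z')): buffer="lozlbzvzfllzz" (len 13), cursors c1@3 c2@6 c3@12, authorship 1.12.2...3.3.
After op 6 (insert('r')): buffer="lozrlbzrvzfllzrz" (len 16), cursors c1@4 c2@8 c3@15, authorship 1.112.22...3.33.

Answer: 4 8 15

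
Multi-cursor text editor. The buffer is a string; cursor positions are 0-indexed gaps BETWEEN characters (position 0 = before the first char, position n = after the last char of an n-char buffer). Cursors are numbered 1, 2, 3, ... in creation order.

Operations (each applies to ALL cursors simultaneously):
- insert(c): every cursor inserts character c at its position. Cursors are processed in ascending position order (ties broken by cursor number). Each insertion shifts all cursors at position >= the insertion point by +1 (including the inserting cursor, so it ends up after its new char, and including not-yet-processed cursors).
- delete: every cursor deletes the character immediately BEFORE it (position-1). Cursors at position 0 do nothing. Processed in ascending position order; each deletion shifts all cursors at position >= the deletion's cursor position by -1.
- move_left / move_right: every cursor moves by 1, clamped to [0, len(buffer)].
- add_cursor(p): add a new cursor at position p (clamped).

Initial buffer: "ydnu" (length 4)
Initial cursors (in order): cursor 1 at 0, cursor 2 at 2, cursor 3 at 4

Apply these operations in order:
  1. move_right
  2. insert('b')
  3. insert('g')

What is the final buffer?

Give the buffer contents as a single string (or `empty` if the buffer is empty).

Answer: ybgdnbgubg

Derivation:
After op 1 (move_right): buffer="ydnu" (len 4), cursors c1@1 c2@3 c3@4, authorship ....
After op 2 (insert('b')): buffer="ybdnbub" (len 7), cursors c1@2 c2@5 c3@7, authorship .1..2.3
After op 3 (insert('g')): buffer="ybgdnbgubg" (len 10), cursors c1@3 c2@7 c3@10, authorship .11..22.33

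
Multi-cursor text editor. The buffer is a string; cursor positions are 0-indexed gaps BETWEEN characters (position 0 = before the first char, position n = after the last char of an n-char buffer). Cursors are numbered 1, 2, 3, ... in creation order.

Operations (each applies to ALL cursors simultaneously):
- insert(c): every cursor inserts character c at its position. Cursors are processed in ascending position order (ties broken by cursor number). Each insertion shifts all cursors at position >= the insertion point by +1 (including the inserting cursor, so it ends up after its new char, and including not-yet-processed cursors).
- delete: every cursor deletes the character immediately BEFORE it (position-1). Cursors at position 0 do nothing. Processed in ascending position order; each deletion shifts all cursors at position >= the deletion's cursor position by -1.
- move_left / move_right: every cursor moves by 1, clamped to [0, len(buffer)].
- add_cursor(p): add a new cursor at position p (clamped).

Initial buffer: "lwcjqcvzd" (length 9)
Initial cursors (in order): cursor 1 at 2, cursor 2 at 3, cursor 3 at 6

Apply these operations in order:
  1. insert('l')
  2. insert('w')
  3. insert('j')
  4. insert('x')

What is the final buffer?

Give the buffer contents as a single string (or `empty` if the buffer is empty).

After op 1 (insert('l')): buffer="lwlcljqclvzd" (len 12), cursors c1@3 c2@5 c3@9, authorship ..1.2...3...
After op 2 (insert('w')): buffer="lwlwclwjqclwvzd" (len 15), cursors c1@4 c2@7 c3@12, authorship ..11.22...33...
After op 3 (insert('j')): buffer="lwlwjclwjjqclwjvzd" (len 18), cursors c1@5 c2@9 c3@15, authorship ..111.222...333...
After op 4 (insert('x')): buffer="lwlwjxclwjxjqclwjxvzd" (len 21), cursors c1@6 c2@11 c3@18, authorship ..1111.2222...3333...

Answer: lwlwjxclwjxjqclwjxvzd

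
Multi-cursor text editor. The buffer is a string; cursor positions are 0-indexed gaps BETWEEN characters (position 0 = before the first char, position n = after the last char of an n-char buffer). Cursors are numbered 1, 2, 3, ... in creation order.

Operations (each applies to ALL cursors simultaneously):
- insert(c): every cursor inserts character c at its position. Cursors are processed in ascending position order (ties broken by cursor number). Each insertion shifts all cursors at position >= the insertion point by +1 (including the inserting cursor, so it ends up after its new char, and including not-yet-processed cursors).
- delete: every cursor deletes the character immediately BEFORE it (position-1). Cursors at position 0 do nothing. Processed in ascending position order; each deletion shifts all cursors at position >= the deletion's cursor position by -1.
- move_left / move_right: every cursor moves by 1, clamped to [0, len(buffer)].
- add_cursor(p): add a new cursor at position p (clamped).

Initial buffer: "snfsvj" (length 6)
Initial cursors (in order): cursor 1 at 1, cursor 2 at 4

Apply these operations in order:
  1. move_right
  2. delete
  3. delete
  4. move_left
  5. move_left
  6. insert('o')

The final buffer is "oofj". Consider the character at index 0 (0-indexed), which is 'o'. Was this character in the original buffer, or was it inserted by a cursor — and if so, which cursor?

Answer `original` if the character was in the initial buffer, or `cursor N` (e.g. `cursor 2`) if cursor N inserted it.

After op 1 (move_right): buffer="snfsvj" (len 6), cursors c1@2 c2@5, authorship ......
After op 2 (delete): buffer="sfsj" (len 4), cursors c1@1 c2@3, authorship ....
After op 3 (delete): buffer="fj" (len 2), cursors c1@0 c2@1, authorship ..
After op 4 (move_left): buffer="fj" (len 2), cursors c1@0 c2@0, authorship ..
After op 5 (move_left): buffer="fj" (len 2), cursors c1@0 c2@0, authorship ..
After op 6 (insert('o')): buffer="oofj" (len 4), cursors c1@2 c2@2, authorship 12..
Authorship (.=original, N=cursor N): 1 2 . .
Index 0: author = 1

Answer: cursor 1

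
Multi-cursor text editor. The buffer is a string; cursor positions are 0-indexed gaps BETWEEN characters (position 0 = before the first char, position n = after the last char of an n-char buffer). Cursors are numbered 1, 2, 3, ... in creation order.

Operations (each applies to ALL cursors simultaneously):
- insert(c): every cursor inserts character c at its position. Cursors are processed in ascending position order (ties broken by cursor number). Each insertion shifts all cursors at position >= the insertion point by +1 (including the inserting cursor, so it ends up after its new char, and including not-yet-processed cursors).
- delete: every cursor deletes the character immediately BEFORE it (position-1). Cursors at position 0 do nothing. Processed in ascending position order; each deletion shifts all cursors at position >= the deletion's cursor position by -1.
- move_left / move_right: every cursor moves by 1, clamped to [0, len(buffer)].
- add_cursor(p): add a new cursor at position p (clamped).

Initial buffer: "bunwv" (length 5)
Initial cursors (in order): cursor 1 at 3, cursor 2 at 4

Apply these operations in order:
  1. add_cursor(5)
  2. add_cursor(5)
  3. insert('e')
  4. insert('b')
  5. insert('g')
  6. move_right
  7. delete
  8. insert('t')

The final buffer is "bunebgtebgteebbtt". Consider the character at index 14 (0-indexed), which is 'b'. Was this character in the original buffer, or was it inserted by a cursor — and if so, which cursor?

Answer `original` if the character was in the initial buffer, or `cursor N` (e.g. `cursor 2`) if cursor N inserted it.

After op 1 (add_cursor(5)): buffer="bunwv" (len 5), cursors c1@3 c2@4 c3@5, authorship .....
After op 2 (add_cursor(5)): buffer="bunwv" (len 5), cursors c1@3 c2@4 c3@5 c4@5, authorship .....
After op 3 (insert('e')): buffer="bunewevee" (len 9), cursors c1@4 c2@6 c3@9 c4@9, authorship ...1.2.34
After op 4 (insert('b')): buffer="bunebwebveebb" (len 13), cursors c1@5 c2@8 c3@13 c4@13, authorship ...11.22.3434
After op 5 (insert('g')): buffer="bunebgwebgveebbgg" (len 17), cursors c1@6 c2@10 c3@17 c4@17, authorship ...111.222.343434
After op 6 (move_right): buffer="bunebgwebgveebbgg" (len 17), cursors c1@7 c2@11 c3@17 c4@17, authorship ...111.222.343434
After op 7 (delete): buffer="bunebgebgeebb" (len 13), cursors c1@6 c2@9 c3@13 c4@13, authorship ...1112223434
After op 8 (insert('t')): buffer="bunebgtebgteebbtt" (len 17), cursors c1@7 c2@11 c3@17 c4@17, authorship ...11112222343434
Authorship (.=original, N=cursor N): . . . 1 1 1 1 2 2 2 2 3 4 3 4 3 4
Index 14: author = 4

Answer: cursor 4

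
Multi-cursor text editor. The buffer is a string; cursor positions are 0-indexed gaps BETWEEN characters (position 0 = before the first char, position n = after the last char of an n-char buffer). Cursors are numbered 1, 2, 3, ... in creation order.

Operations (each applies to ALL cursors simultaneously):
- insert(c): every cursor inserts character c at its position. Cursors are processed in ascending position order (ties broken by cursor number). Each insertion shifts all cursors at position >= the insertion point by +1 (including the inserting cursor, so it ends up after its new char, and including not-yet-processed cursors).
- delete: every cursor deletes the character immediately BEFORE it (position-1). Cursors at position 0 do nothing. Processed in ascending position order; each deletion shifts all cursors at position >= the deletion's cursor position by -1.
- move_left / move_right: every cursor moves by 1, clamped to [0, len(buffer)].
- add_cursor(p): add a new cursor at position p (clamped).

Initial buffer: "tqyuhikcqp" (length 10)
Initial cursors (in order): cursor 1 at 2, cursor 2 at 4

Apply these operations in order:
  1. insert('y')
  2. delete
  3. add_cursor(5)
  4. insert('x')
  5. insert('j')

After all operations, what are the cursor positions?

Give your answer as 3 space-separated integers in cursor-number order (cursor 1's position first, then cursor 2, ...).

After op 1 (insert('y')): buffer="tqyyuyhikcqp" (len 12), cursors c1@3 c2@6, authorship ..1..2......
After op 2 (delete): buffer="tqyuhikcqp" (len 10), cursors c1@2 c2@4, authorship ..........
After op 3 (add_cursor(5)): buffer="tqyuhikcqp" (len 10), cursors c1@2 c2@4 c3@5, authorship ..........
After op 4 (insert('x')): buffer="tqxyuxhxikcqp" (len 13), cursors c1@3 c2@6 c3@8, authorship ..1..2.3.....
After op 5 (insert('j')): buffer="tqxjyuxjhxjikcqp" (len 16), cursors c1@4 c2@8 c3@11, authorship ..11..22.33.....

Answer: 4 8 11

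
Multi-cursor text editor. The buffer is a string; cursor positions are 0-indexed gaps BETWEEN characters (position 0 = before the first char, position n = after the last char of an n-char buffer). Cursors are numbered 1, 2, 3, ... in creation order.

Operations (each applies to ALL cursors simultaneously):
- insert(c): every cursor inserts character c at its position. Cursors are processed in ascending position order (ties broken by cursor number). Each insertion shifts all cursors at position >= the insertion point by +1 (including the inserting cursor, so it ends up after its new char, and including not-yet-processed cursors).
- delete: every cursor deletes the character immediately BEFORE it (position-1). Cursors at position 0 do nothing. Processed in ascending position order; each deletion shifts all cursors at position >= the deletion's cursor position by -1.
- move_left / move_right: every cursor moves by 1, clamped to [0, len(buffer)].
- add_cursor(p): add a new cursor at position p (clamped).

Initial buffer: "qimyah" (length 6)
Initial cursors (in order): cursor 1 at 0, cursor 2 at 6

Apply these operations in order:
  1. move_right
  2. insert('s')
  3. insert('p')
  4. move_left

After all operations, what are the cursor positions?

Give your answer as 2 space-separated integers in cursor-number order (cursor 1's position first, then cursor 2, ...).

Answer: 2 9

Derivation:
After op 1 (move_right): buffer="qimyah" (len 6), cursors c1@1 c2@6, authorship ......
After op 2 (insert('s')): buffer="qsimyahs" (len 8), cursors c1@2 c2@8, authorship .1.....2
After op 3 (insert('p')): buffer="qspimyahsp" (len 10), cursors c1@3 c2@10, authorship .11.....22
After op 4 (move_left): buffer="qspimyahsp" (len 10), cursors c1@2 c2@9, authorship .11.....22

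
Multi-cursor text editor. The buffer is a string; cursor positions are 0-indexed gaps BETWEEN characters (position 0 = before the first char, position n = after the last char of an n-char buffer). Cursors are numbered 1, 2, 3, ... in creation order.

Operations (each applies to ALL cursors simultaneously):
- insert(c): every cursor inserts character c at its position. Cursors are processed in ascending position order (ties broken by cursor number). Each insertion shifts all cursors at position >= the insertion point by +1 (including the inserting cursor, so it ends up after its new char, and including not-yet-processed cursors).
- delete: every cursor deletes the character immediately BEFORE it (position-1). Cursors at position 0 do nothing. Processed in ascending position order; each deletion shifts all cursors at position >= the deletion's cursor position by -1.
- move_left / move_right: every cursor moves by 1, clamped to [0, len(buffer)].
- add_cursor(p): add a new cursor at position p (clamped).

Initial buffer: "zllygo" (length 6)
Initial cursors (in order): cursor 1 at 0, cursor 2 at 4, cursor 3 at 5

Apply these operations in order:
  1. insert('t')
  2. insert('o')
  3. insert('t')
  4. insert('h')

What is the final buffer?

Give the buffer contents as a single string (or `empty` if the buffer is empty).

Answer: tothzllytothgtotho

Derivation:
After op 1 (insert('t')): buffer="tzllytgto" (len 9), cursors c1@1 c2@6 c3@8, authorship 1....2.3.
After op 2 (insert('o')): buffer="tozllytogtoo" (len 12), cursors c1@2 c2@8 c3@11, authorship 11....22.33.
After op 3 (insert('t')): buffer="totzllytotgtoto" (len 15), cursors c1@3 c2@10 c3@14, authorship 111....222.333.
After op 4 (insert('h')): buffer="tothzllytothgtotho" (len 18), cursors c1@4 c2@12 c3@17, authorship 1111....2222.3333.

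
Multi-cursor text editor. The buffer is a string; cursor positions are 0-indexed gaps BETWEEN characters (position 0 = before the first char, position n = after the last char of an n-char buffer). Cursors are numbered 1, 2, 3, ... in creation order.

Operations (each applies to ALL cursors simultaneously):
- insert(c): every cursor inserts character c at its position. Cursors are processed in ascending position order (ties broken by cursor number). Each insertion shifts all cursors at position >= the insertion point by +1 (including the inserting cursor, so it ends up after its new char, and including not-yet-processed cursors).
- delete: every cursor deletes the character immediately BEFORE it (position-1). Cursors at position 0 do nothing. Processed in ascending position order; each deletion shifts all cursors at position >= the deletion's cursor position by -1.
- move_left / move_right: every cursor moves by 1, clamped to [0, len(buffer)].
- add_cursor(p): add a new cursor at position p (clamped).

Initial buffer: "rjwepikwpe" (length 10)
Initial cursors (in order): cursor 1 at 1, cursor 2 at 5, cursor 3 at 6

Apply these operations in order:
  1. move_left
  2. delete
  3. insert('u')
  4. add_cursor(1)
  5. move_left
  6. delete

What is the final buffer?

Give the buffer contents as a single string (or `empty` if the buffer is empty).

Answer: urjuikwpe

Derivation:
After op 1 (move_left): buffer="rjwepikwpe" (len 10), cursors c1@0 c2@4 c3@5, authorship ..........
After op 2 (delete): buffer="rjwikwpe" (len 8), cursors c1@0 c2@3 c3@3, authorship ........
After op 3 (insert('u')): buffer="urjwuuikwpe" (len 11), cursors c1@1 c2@6 c3@6, authorship 1...23.....
After op 4 (add_cursor(1)): buffer="urjwuuikwpe" (len 11), cursors c1@1 c4@1 c2@6 c3@6, authorship 1...23.....
After op 5 (move_left): buffer="urjwuuikwpe" (len 11), cursors c1@0 c4@0 c2@5 c3@5, authorship 1...23.....
After op 6 (delete): buffer="urjuikwpe" (len 9), cursors c1@0 c4@0 c2@3 c3@3, authorship 1..3.....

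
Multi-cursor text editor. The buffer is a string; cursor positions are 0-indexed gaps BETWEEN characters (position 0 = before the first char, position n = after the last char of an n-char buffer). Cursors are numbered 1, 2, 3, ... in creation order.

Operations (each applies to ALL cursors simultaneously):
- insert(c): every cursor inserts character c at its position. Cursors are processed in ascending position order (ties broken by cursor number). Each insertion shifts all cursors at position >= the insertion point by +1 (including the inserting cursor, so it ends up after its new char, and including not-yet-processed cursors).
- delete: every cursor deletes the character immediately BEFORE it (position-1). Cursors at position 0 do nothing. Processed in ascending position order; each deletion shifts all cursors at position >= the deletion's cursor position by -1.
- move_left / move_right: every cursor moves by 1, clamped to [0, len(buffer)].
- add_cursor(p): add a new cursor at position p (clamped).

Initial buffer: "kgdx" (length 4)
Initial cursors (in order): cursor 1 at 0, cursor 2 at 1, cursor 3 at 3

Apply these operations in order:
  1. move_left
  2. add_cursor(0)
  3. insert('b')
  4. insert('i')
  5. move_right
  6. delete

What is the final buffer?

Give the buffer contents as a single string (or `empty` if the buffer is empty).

After op 1 (move_left): buffer="kgdx" (len 4), cursors c1@0 c2@0 c3@2, authorship ....
After op 2 (add_cursor(0)): buffer="kgdx" (len 4), cursors c1@0 c2@0 c4@0 c3@2, authorship ....
After op 3 (insert('b')): buffer="bbbkgbdx" (len 8), cursors c1@3 c2@3 c4@3 c3@6, authorship 124..3..
After op 4 (insert('i')): buffer="bbbiiikgbidx" (len 12), cursors c1@6 c2@6 c4@6 c3@10, authorship 124124..33..
After op 5 (move_right): buffer="bbbiiikgbidx" (len 12), cursors c1@7 c2@7 c4@7 c3@11, authorship 124124..33..
After op 6 (delete): buffer="bbbigbix" (len 8), cursors c1@4 c2@4 c4@4 c3@7, authorship 1241.33.

Answer: bbbigbix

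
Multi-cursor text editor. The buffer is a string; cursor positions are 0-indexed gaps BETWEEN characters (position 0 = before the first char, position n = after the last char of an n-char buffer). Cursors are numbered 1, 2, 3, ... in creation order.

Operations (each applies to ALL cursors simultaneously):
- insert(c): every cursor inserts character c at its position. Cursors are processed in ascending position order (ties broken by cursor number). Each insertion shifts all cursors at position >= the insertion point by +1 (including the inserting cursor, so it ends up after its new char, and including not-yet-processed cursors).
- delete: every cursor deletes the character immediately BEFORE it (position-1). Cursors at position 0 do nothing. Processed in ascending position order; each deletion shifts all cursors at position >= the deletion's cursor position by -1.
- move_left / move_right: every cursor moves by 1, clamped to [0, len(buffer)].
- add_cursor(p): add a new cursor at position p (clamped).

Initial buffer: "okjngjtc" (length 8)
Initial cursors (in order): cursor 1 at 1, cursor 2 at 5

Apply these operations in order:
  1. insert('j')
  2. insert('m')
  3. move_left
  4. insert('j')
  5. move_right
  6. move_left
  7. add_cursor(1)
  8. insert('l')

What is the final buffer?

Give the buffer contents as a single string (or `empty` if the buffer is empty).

Answer: oljjlmkjngjjlmjtc

Derivation:
After op 1 (insert('j')): buffer="ojkjngjjtc" (len 10), cursors c1@2 c2@7, authorship .1....2...
After op 2 (insert('m')): buffer="ojmkjngjmjtc" (len 12), cursors c1@3 c2@9, authorship .11....22...
After op 3 (move_left): buffer="ojmkjngjmjtc" (len 12), cursors c1@2 c2@8, authorship .11....22...
After op 4 (insert('j')): buffer="ojjmkjngjjmjtc" (len 14), cursors c1@3 c2@10, authorship .111....222...
After op 5 (move_right): buffer="ojjmkjngjjmjtc" (len 14), cursors c1@4 c2@11, authorship .111....222...
After op 6 (move_left): buffer="ojjmkjngjjmjtc" (len 14), cursors c1@3 c2@10, authorship .111....222...
After op 7 (add_cursor(1)): buffer="ojjmkjngjjmjtc" (len 14), cursors c3@1 c1@3 c2@10, authorship .111....222...
After op 8 (insert('l')): buffer="oljjlmkjngjjlmjtc" (len 17), cursors c3@2 c1@5 c2@13, authorship .31111....2222...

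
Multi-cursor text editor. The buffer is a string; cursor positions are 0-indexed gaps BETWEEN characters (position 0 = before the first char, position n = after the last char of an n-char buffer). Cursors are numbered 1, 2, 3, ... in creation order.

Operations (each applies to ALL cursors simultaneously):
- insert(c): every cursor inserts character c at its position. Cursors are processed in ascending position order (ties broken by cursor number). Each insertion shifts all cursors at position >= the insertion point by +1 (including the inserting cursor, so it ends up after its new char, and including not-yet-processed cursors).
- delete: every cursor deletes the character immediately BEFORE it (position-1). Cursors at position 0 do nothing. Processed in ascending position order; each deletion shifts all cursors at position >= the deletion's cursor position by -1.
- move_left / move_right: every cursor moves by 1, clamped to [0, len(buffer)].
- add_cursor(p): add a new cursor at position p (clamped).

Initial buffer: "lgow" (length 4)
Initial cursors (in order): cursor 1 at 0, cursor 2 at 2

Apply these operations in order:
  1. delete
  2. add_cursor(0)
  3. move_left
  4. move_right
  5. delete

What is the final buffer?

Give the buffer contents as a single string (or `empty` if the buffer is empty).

Answer: ow

Derivation:
After op 1 (delete): buffer="low" (len 3), cursors c1@0 c2@1, authorship ...
After op 2 (add_cursor(0)): buffer="low" (len 3), cursors c1@0 c3@0 c2@1, authorship ...
After op 3 (move_left): buffer="low" (len 3), cursors c1@0 c2@0 c3@0, authorship ...
After op 4 (move_right): buffer="low" (len 3), cursors c1@1 c2@1 c3@1, authorship ...
After op 5 (delete): buffer="ow" (len 2), cursors c1@0 c2@0 c3@0, authorship ..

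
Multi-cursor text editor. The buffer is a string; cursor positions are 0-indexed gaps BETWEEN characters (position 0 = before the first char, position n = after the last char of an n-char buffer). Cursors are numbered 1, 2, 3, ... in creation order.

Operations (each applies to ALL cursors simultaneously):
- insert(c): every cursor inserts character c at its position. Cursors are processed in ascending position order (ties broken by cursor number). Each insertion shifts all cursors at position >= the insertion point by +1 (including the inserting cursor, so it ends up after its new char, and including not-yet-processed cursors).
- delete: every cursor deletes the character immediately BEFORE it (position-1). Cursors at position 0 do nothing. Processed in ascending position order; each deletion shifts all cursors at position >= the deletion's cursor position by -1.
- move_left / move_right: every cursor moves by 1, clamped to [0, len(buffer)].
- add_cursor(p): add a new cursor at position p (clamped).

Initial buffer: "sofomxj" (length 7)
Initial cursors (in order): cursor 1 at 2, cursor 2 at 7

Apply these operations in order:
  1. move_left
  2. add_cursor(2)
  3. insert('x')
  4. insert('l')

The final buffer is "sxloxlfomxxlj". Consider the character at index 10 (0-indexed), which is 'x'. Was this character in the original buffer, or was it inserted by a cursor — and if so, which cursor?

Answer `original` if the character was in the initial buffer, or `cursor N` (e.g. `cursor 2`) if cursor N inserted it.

After op 1 (move_left): buffer="sofomxj" (len 7), cursors c1@1 c2@6, authorship .......
After op 2 (add_cursor(2)): buffer="sofomxj" (len 7), cursors c1@1 c3@2 c2@6, authorship .......
After op 3 (insert('x')): buffer="sxoxfomxxj" (len 10), cursors c1@2 c3@4 c2@9, authorship .1.3....2.
After op 4 (insert('l')): buffer="sxloxlfomxxlj" (len 13), cursors c1@3 c3@6 c2@12, authorship .11.33....22.
Authorship (.=original, N=cursor N): . 1 1 . 3 3 . . . . 2 2 .
Index 10: author = 2

Answer: cursor 2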